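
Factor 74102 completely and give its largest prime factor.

79

74102 = 2 · 37051
37051 = 7 · 5293
5293 = 67 · 79
79 is prime.
So 74102 = 2 · 7 · 67 · 79; the largest prime factor is 79.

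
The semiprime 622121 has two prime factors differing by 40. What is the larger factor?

Since p = q + 40, we have 622121 = q(q + 40), so q² + 40q − 622121 = 0.
Discriminant: 40² + 4·622121 = 1600 + 2488484 = 2490084; √2490084 = 1578.
q = (−40 + 1578)/2 = 769, and p = q + 40 = 809.
Check: 769 · 809 = 622121.

809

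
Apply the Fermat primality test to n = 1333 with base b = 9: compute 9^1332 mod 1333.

9^1 ≡ 9 (mod 1333)
9^2 ≡ 9^2 = 81 ≡ 81 (mod 1333)
9^4 ≡ 81^2 = 6561 ≡ 1229 (mod 1333)
9^8 ≡ 1229^2 = 1510441 ≡ 152 (mod 1333)
9^16 ≡ 152^2 = 23104 ≡ 443 (mod 1333)
9^32 ≡ 443^2 = 196249 ≡ 298 (mod 1333)
9^64 ≡ 298^2 = 88804 ≡ 826 (mod 1333)
9^128 ≡ 826^2 = 682276 ≡ 1113 (mod 1333)
9^256 ≡ 1113^2 = 1238769 ≡ 412 (mod 1333)
9^512 ≡ 412^2 = 169744 ≡ 453 (mod 1333)
9^1024 ≡ 453^2 = 205209 ≡ 1260 (mod 1333)
1332 = 1024 + 256 + 32 + 16 + 4 in binary powers of 2.
So 9^1332 ≡ 1260 · 412 · 298 · 443 · 1229 ≡ 250 (mod 1333).
Since 250 ≠ 1, base 9 is a Fermat witness: 1333 is composite.

250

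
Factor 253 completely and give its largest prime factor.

23

253 = 11 · 23
23 is prime.
So 253 = 11 · 23; the largest prime factor is 23.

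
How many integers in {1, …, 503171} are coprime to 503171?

Factor: 503171 = 23 · 131 · 167.
φ(503171) = (23−1) · (131−1) · (167−1) = 22 · 130 · 166 = 474760.

474760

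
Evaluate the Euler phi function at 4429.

4284

Factor: 4429 = 43 · 103.
φ(4429) = (43−1) · (103−1) = 42 · 102 = 4284.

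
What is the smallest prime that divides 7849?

47

7849 is odd.
Digit sum 28, not divisible by 3.
Ends in 9: not divisible by 5.
7: 7849 = 7·1121 + 2
11: 7849 = 11·713 + 6
13: 7849 = 13·603 + 10
17: 7849 = 17·461 + 12
19: 7849 = 19·413 + 2
23: 7849 = 23·341 + 6
29: 7849 = 29·270 + 19
31: 7849 = 31·253 + 6
37: 7849 = 37·212 + 5
41: 7849 = 41·191 + 18
43: 7849 = 43·182 + 23
47: 7849 = 47·167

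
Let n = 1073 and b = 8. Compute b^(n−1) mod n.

8^1 ≡ 8 (mod 1073)
8^2 ≡ 8^2 = 64 ≡ 64 (mod 1073)
8^4 ≡ 64^2 = 4096 ≡ 877 (mod 1073)
8^8 ≡ 877^2 = 769129 ≡ 861 (mod 1073)
8^16 ≡ 861^2 = 741321 ≡ 951 (mod 1073)
8^32 ≡ 951^2 = 904401 ≡ 935 (mod 1073)
8^64 ≡ 935^2 = 874225 ≡ 803 (mod 1073)
8^128 ≡ 803^2 = 644809 ≡ 1009 (mod 1073)
8^256 ≡ 1009^2 = 1018081 ≡ 877 (mod 1073)
8^512 ≡ 877^2 = 769129 ≡ 861 (mod 1073)
8^1024 ≡ 861^2 = 741321 ≡ 951 (mod 1073)
1072 = 1024 + 32 + 16 in binary powers of 2.
So 8^1072 ≡ 951 · 935 · 951 ≡ 803 (mod 1073).
Since 803 ≠ 1, base 8 is a Fermat witness: 1073 is composite.

803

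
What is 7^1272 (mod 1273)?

7^1 ≡ 7 (mod 1273)
7^2 ≡ 7^2 = 49 ≡ 49 (mod 1273)
7^4 ≡ 49^2 = 2401 ≡ 1128 (mod 1273)
7^8 ≡ 1128^2 = 1272384 ≡ 657 (mod 1273)
7^16 ≡ 657^2 = 431649 ≡ 102 (mod 1273)
7^32 ≡ 102^2 = 10404 ≡ 220 (mod 1273)
7^64 ≡ 220^2 = 48400 ≡ 26 (mod 1273)
7^128 ≡ 26^2 = 676 ≡ 676 (mod 1273)
7^256 ≡ 676^2 = 456976 ≡ 1242 (mod 1273)
7^512 ≡ 1242^2 = 1542564 ≡ 961 (mod 1273)
7^1024 ≡ 961^2 = 923521 ≡ 596 (mod 1273)
1272 = 1024 + 128 + 64 + 32 + 16 + 8 in binary powers of 2.
So 7^1272 ≡ 596 · 676 · 26 · 220 · 102 · 657 ≡ 1179 (mod 1273).
Since 1179 ≠ 1, base 7 is a Fermat witness: 1273 is composite.

1179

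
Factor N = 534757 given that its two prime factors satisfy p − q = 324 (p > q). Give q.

Since p = q + 324, we have 534757 = q(q + 324), so q² + 324q − 534757 = 0.
Discriminant: 324² + 4·534757 = 104976 + 2139028 = 2244004; √2244004 = 1498.
q = (−324 + 1498)/2 = 587, and p = q + 324 = 911.
Check: 587 · 911 = 534757.

587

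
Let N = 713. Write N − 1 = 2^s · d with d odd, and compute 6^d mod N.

713 − 1 = 712 = 2^3 · 89, so d = 89.
6^1 ≡ 6 (mod 713)
6^2 ≡ 6^2 = 36 ≡ 36 (mod 713)
6^4 ≡ 36^2 = 1296 ≡ 583 (mod 713)
6^8 ≡ 583^2 = 339889 ≡ 501 (mod 713)
6^16 ≡ 501^2 = 251001 ≡ 25 (mod 713)
6^32 ≡ 25^2 = 625 ≡ 625 (mod 713)
6^64 ≡ 625^2 = 390625 ≡ 614 (mod 713)
89 = 64 + 16 + 8 + 1 in binary powers of 2.
So 6^89 ≡ 614 · 25 · 501 · 6 ≡ 305 (mod 713).
Squaring chain: 305 → 335 → 284; never reaches −1, so base 6 is a Miller–Rabin witness that 713 is composite.

305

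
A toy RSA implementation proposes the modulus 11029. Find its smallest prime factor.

11029 is odd.
Digit sum 13, not divisible by 3.
Ends in 9: not divisible by 5.
7: 11029 = 7·1575 + 4
11: 11029 = 11·1002 + 7
13: 11029 = 13·848 + 5
17: 11029 = 17·648 + 13
19: 11029 = 19·580 + 9
23: 11029 = 23·479 + 12
29: 11029 = 29·380 + 9
31: 11029 = 31·355 + 24
37: 11029 = 37·298 + 3
41: 11029 = 41·269

41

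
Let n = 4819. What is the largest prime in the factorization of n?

79

4819 = 61 · 79
79 is prime.
So 4819 = 61 · 79; the largest prime factor is 79.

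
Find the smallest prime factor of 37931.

37931 is odd.
Digit sum 23, not divisible by 3.
Ends in 1: not divisible by 5.
7: 37931 = 7·5418 + 5
11: 37931 = 11·3448 + 3
13: 37931 = 13·2917 + 10
17: 37931 = 17·2231 + 4
19: 37931 = 19·1996 + 7
23: 37931 = 23·1649 + 4
29: 37931 = 29·1307 + 28
31: 37931 = 31·1223 + 18
37: 37931 = 37·1025 + 6
41: 37931 = 41·925 + 6
43: 37931 = 43·882 + 5
47: 37931 = 47·807 + 2
53: 37931 = 53·715 + 36
59: 37931 = 59·642 + 53
61: 37931 = 61·621 + 50
67: 37931 = 67·566 + 9
71: 37931 = 71·534 + 17
73: 37931 = 73·519 + 44
79: 37931 = 79·480 + 11
83: 37931 = 83·457

83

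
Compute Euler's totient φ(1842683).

Factor: 1842683 = 83 · 149^2.
φ(1842683) = (83−1) · 149^1·(149−1) = 82 · 22052 = 1808264.

1808264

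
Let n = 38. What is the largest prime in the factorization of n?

38 = 2 · 19
19 is prime.
So 38 = 2 · 19; the largest prime factor is 19.

19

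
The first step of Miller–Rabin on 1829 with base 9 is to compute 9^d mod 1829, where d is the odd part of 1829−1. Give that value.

1405

1829 − 1 = 1828 = 2^2 · 457, so d = 457.
9^1 ≡ 9 (mod 1829)
9^2 ≡ 9^2 = 81 ≡ 81 (mod 1829)
9^4 ≡ 81^2 = 6561 ≡ 1074 (mod 1829)
9^8 ≡ 1074^2 = 1153476 ≡ 1206 (mod 1829)
9^16 ≡ 1206^2 = 1454436 ≡ 381 (mod 1829)
9^32 ≡ 381^2 = 145161 ≡ 670 (mod 1829)
9^64 ≡ 670^2 = 448900 ≡ 795 (mod 1829)
9^128 ≡ 795^2 = 632025 ≡ 1020 (mod 1829)
9^256 ≡ 1020^2 = 1040400 ≡ 1528 (mod 1829)
457 = 256 + 128 + 64 + 8 + 1 in binary powers of 2.
So 9^457 ≡ 1528 · 1020 · 795 · 1206 · 9 ≡ 1405 (mod 1829).
Squaring chain: 1405 → 534; never reaches −1, so base 9 is a Miller–Rabin witness that 1829 is composite.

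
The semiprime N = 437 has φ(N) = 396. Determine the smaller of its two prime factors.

φ(n) = (p−1)(q−1) = n − (p+q) + 1, so p + q = 437 − 396 + 1 = 42.
p and q are the roots of t² − 42t + 437 = 0.
Discriminant: 42² − 4·437 = 1764 − 1748 = 16; √16 = 4.
q = (42 − 4)/2 = 19, p = (42 + 4)/2 = 23.
Check: 19 · 23 = 437.

19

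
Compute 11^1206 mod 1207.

11^1 ≡ 11 (mod 1207)
11^2 ≡ 11^2 = 121 ≡ 121 (mod 1207)
11^4 ≡ 121^2 = 14641 ≡ 157 (mod 1207)
11^8 ≡ 157^2 = 24649 ≡ 509 (mod 1207)
11^16 ≡ 509^2 = 259081 ≡ 783 (mod 1207)
11^32 ≡ 783^2 = 613089 ≡ 1140 (mod 1207)
11^64 ≡ 1140^2 = 1299600 ≡ 868 (mod 1207)
11^128 ≡ 868^2 = 753424 ≡ 256 (mod 1207)
11^256 ≡ 256^2 = 65536 ≡ 358 (mod 1207)
11^512 ≡ 358^2 = 128164 ≡ 222 (mod 1207)
11^1024 ≡ 222^2 = 49284 ≡ 1004 (mod 1207)
1206 = 1024 + 128 + 32 + 16 + 4 + 2 in binary powers of 2.
So 11^1206 ≡ 1004 · 256 · 1140 · 783 · 157 · 121 ≡ 144 (mod 1207).
Since 144 ≠ 1, base 11 is a Fermat witness: 1207 is composite.

144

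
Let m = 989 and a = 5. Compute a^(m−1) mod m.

81

5^1 ≡ 5 (mod 989)
5^2 ≡ 5^2 = 25 ≡ 25 (mod 989)
5^4 ≡ 25^2 = 625 ≡ 625 (mod 989)
5^8 ≡ 625^2 = 390625 ≡ 959 (mod 989)
5^16 ≡ 959^2 = 919681 ≡ 900 (mod 989)
5^32 ≡ 900^2 = 810000 ≡ 9 (mod 989)
5^64 ≡ 9^2 = 81 ≡ 81 (mod 989)
5^128 ≡ 81^2 = 6561 ≡ 627 (mod 989)
5^256 ≡ 627^2 = 393129 ≡ 496 (mod 989)
5^512 ≡ 496^2 = 246016 ≡ 744 (mod 989)
988 = 512 + 256 + 128 + 64 + 16 + 8 + 4 in binary powers of 2.
So 5^988 ≡ 744 · 496 · 627 · 81 · 900 · 959 · 625 ≡ 81 (mod 989).
Since 81 ≠ 1, base 5 is a Fermat witness: 989 is composite.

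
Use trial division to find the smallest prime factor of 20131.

41

20131 is odd.
Digit sum 7, not divisible by 3.
Ends in 1: not divisible by 5.
7: 20131 = 7·2875 + 6
11: 20131 = 11·1830 + 1
13: 20131 = 13·1548 + 7
17: 20131 = 17·1184 + 3
19: 20131 = 19·1059 + 10
23: 20131 = 23·875 + 6
29: 20131 = 29·694 + 5
31: 20131 = 31·649 + 12
37: 20131 = 37·544 + 3
41: 20131 = 41·491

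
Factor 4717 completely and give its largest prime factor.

89

4717 = 53 · 89
89 is prime.
So 4717 = 53 · 89; the largest prime factor is 89.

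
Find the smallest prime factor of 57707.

57707 is odd.
Digit sum 26, not divisible by 3.
Ends in 7: not divisible by 5.
7: 57707 = 7·8243 + 6
11: 57707 = 11·5246 + 1
13: 57707 = 13·4439

13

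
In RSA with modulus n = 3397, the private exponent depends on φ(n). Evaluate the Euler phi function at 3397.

3276

Factor: 3397 = 43 · 79.
φ(3397) = (43−1) · (79−1) = 42 · 78 = 3276.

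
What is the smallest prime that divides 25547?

25547 is odd.
Digit sum 23, not divisible by 3.
Ends in 7: not divisible by 5.
7: 25547 = 7·3649 + 4
11: 25547 = 11·2322 + 5
13: 25547 = 13·1965 + 2
17: 25547 = 17·1502 + 13
19: 25547 = 19·1344 + 11
23: 25547 = 23·1110 + 17
29: 25547 = 29·880 + 27
31: 25547 = 31·824 + 3
37: 25547 = 37·690 + 17
41: 25547 = 41·623 + 4
43: 25547 = 43·594 + 5
47: 25547 = 47·543 + 26
53: 25547 = 53·482 + 1
59: 25547 = 59·433

59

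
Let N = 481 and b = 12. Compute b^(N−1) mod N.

248

12^1 ≡ 12 (mod 481)
12^2 ≡ 12^2 = 144 ≡ 144 (mod 481)
12^4 ≡ 144^2 = 20736 ≡ 53 (mod 481)
12^8 ≡ 53^2 = 2809 ≡ 404 (mod 481)
12^16 ≡ 404^2 = 163216 ≡ 157 (mod 481)
12^32 ≡ 157^2 = 24649 ≡ 118 (mod 481)
12^64 ≡ 118^2 = 13924 ≡ 456 (mod 481)
12^128 ≡ 456^2 = 207936 ≡ 144 (mod 481)
12^256 ≡ 144^2 = 20736 ≡ 53 (mod 481)
480 = 256 + 128 + 64 + 32 in binary powers of 2.
So 12^480 ≡ 53 · 144 · 456 · 118 ≡ 248 (mod 481).
Since 248 ≠ 1, base 12 is a Fermat witness: 481 is composite.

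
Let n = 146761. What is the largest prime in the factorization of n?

97

146761 = 17 · 8633
8633 = 89 · 97
97 is prime.
So 146761 = 17 · 89 · 97; the largest prime factor is 97.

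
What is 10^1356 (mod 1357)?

196

10^1 ≡ 10 (mod 1357)
10^2 ≡ 10^2 = 100 ≡ 100 (mod 1357)
10^4 ≡ 100^2 = 10000 ≡ 501 (mod 1357)
10^8 ≡ 501^2 = 251001 ≡ 1313 (mod 1357)
10^16 ≡ 1313^2 = 1723969 ≡ 579 (mod 1357)
10^32 ≡ 579^2 = 335241 ≡ 62 (mod 1357)
10^64 ≡ 62^2 = 3844 ≡ 1130 (mod 1357)
10^128 ≡ 1130^2 = 1276900 ≡ 1320 (mod 1357)
10^256 ≡ 1320^2 = 1742400 ≡ 12 (mod 1357)
10^512 ≡ 12^2 = 144 ≡ 144 (mod 1357)
10^1024 ≡ 144^2 = 20736 ≡ 381 (mod 1357)
1356 = 1024 + 256 + 64 + 8 + 4 in binary powers of 2.
So 10^1356 ≡ 381 · 12 · 1130 · 1313 · 501 ≡ 196 (mod 1357).
Since 196 ≠ 1, base 10 is a Fermat witness: 1357 is composite.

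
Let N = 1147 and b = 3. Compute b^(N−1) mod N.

3^1 ≡ 3 (mod 1147)
3^2 ≡ 3^2 = 9 ≡ 9 (mod 1147)
3^4 ≡ 9^2 = 81 ≡ 81 (mod 1147)
3^8 ≡ 81^2 = 6561 ≡ 826 (mod 1147)
3^16 ≡ 826^2 = 682276 ≡ 958 (mod 1147)
3^32 ≡ 958^2 = 917764 ≡ 164 (mod 1147)
3^64 ≡ 164^2 = 26896 ≡ 515 (mod 1147)
3^128 ≡ 515^2 = 265225 ≡ 268 (mod 1147)
3^256 ≡ 268^2 = 71824 ≡ 710 (mod 1147)
3^512 ≡ 710^2 = 504100 ≡ 567 (mod 1147)
3^1024 ≡ 567^2 = 321489 ≡ 329 (mod 1147)
1146 = 1024 + 64 + 32 + 16 + 8 + 2 in binary powers of 2.
So 3^1146 ≡ 329 · 515 · 164 · 958 · 826 · 9 ≡ 47 (mod 1147).
Since 47 ≠ 1, base 3 is a Fermat witness: 1147 is composite.

47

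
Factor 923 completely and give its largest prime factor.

923 = 13 · 71
71 is prime.
So 923 = 13 · 71; the largest prime factor is 71.

71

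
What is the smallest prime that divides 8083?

59

8083 is odd.
Digit sum 19, not divisible by 3.
Ends in 3: not divisible by 5.
7: 8083 = 7·1154 + 5
11: 8083 = 11·734 + 9
13: 8083 = 13·621 + 10
17: 8083 = 17·475 + 8
19: 8083 = 19·425 + 8
23: 8083 = 23·351 + 10
29: 8083 = 29·278 + 21
31: 8083 = 31·260 + 23
37: 8083 = 37·218 + 17
41: 8083 = 41·197 + 6
43: 8083 = 43·187 + 42
47: 8083 = 47·171 + 46
53: 8083 = 53·152 + 27
59: 8083 = 59·137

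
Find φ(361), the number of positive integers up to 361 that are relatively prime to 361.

342

Factor: 361 = 19^2.
φ(361) = 19^1·(19−1) = 342.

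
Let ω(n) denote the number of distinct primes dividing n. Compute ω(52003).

52003 = 7 · 7429
7429 = 17 · 437
437 = 19 · 23
52003 = 7 · 17 · 19 · 23, which has 4 distinct prime factors.

4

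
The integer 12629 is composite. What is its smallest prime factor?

12629 is odd.
Digit sum 20, not divisible by 3.
Ends in 9: not divisible by 5.
7: 12629 = 7·1804 + 1
11: 12629 = 11·1148 + 1
13: 12629 = 13·971 + 6
17: 12629 = 17·742 + 15
19: 12629 = 19·664 + 13
23: 12629 = 23·549 + 2
29: 12629 = 29·435 + 14
31: 12629 = 31·407 + 12
37: 12629 = 37·341 + 12
41: 12629 = 41·308 + 1
43: 12629 = 43·293 + 30
47: 12629 = 47·268 + 33
53: 12629 = 53·238 + 15
59: 12629 = 59·214 + 3
61: 12629 = 61·207 + 2
67: 12629 = 67·188 + 33
71: 12629 = 71·177 + 62
73: 12629 = 73·173

73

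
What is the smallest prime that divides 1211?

1211 is odd.
Digit sum 5, not divisible by 3.
Ends in 1: not divisible by 5.
7: 1211 = 7·173

7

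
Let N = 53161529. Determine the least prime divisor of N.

97

53161529 is odd.
Digit sum 32, not divisible by 3.
Ends in 9: not divisible by 5.
7: 53161529 = 7·7594504 + 1
11: 53161529 = 11·4832866 + 3
13: 53161529 = 13·4089348 + 5
17: 53161529 = 17·3127148 + 13
19: 53161529 = 19·2797975 + 4
23: 53161529 = 23·2311370 + 19
29: 53161529 = 29·1833156 + 5
31: 53161529 = 31·1714888 + 1
37: 53161529 = 37·1436798 + 3
41: 53161529 = 41·1296622 + 27
43: 53161529 = 43·1236314 + 27
47: 53161529 = 47·1131096 + 17
53: 53161529 = 53·1003047 + 38
59: 53161529 = 59·901042 + 51
61: 53161529 = 61·871500 + 29
67: 53161529 = 67·793455 + 44
71: 53161529 = 71·748753 + 66
73: 53161529 = 73·728240 + 9
79: 53161529 = 79·672930 + 59
83: 53161529 = 83·640500 + 29
89: 53161529 = 89·597320 + 49
97: 53161529 = 97·548057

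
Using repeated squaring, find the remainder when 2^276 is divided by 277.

2^1 ≡ 2 (mod 277)
2^2 ≡ 2^2 = 4 ≡ 4 (mod 277)
2^4 ≡ 4^2 = 16 ≡ 16 (mod 277)
2^8 ≡ 16^2 = 256 ≡ 256 (mod 277)
2^16 ≡ 256^2 = 65536 ≡ 164 (mod 277)
2^32 ≡ 164^2 = 26896 ≡ 27 (mod 277)
2^64 ≡ 27^2 = 729 ≡ 175 (mod 277)
2^128 ≡ 175^2 = 30625 ≡ 155 (mod 277)
2^256 ≡ 155^2 = 24025 ≡ 203 (mod 277)
276 = 256 + 16 + 4 in binary powers of 2.
So 2^276 ≡ 203 · 164 · 16 ≡ 1 (mod 277).
Since the result is 1, base 2 gives no evidence that 277 is composite.

1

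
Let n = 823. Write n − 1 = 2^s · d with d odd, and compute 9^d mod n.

1

823 − 1 = 822 = 2^1 · 411, so d = 411.
9^1 ≡ 9 (mod 823)
9^2 ≡ 9^2 = 81 ≡ 81 (mod 823)
9^4 ≡ 81^2 = 6561 ≡ 800 (mod 823)
9^8 ≡ 800^2 = 640000 ≡ 529 (mod 823)
9^16 ≡ 529^2 = 279841 ≡ 21 (mod 823)
9^32 ≡ 21^2 = 441 ≡ 441 (mod 823)
9^64 ≡ 441^2 = 194481 ≡ 253 (mod 823)
9^128 ≡ 253^2 = 64009 ≡ 638 (mod 823)
9^256 ≡ 638^2 = 407044 ≡ 482 (mod 823)
411 = 256 + 128 + 16 + 8 + 2 + 1 in binary powers of 2.
So 9^411 ≡ 482 · 638 · 21 · 529 · 81 · 9 ≡ 1 (mod 823).
Since 9^d ≡ 1 (mod 823), base 9 does not prove 823 composite.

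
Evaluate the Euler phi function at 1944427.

Factor: 1944427 = 79 · 151 · 163.
φ(1944427) = (79−1) · (151−1) · (163−1) = 78 · 150 · 162 = 1895400.

1895400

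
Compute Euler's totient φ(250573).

Factor: 250573 = 31 · 59 · 137.
φ(250573) = (31−1) · (59−1) · (137−1) = 30 · 58 · 136 = 236640.

236640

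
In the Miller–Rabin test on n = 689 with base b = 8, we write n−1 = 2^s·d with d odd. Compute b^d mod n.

291

689 − 1 = 688 = 2^4 · 43, so d = 43.
8^1 ≡ 8 (mod 689)
8^2 ≡ 8^2 = 64 ≡ 64 (mod 689)
8^4 ≡ 64^2 = 4096 ≡ 651 (mod 689)
8^8 ≡ 651^2 = 423801 ≡ 66 (mod 689)
8^16 ≡ 66^2 = 4356 ≡ 222 (mod 689)
8^32 ≡ 222^2 = 49284 ≡ 365 (mod 689)
43 = 32 + 8 + 2 + 1 in binary powers of 2.
So 8^43 ≡ 365 · 66 · 64 · 8 ≡ 291 (mod 689).
Squaring chain: 291 → 623 → 222 → 365; never reaches −1, so base 8 is a Miller–Rabin witness that 689 is composite.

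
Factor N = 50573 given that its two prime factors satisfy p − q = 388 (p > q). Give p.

Since p = q + 388, we have 50573 = q(q + 388), so q² + 388q − 50573 = 0.
Discriminant: 388² + 4·50573 = 150544 + 202292 = 352836; √352836 = 594.
q = (−388 + 594)/2 = 103, and p = q + 388 = 491.
Check: 103 · 491 = 50573.

491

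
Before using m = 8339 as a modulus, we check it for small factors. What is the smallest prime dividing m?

8339 is odd.
Digit sum 23, not divisible by 3.
Ends in 9: not divisible by 5.
7: 8339 = 7·1191 + 2
11: 8339 = 11·758 + 1
13: 8339 = 13·641 + 6
17: 8339 = 17·490 + 9
19: 8339 = 19·438 + 17
23: 8339 = 23·362 + 13
29: 8339 = 29·287 + 16
31: 8339 = 31·269

31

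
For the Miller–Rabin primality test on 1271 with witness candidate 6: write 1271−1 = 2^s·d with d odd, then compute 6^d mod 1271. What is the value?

1271 − 1 = 1270 = 2^1 · 635, so d = 635.
6^1 ≡ 6 (mod 1271)
6^2 ≡ 6^2 = 36 ≡ 36 (mod 1271)
6^4 ≡ 36^2 = 1296 ≡ 25 (mod 1271)
6^8 ≡ 25^2 = 625 ≡ 625 (mod 1271)
6^16 ≡ 625^2 = 390625 ≡ 428 (mod 1271)
6^32 ≡ 428^2 = 183184 ≡ 160 (mod 1271)
6^64 ≡ 160^2 = 25600 ≡ 180 (mod 1271)
6^128 ≡ 180^2 = 32400 ≡ 625 (mod 1271)
6^256 ≡ 625^2 = 390625 ≡ 428 (mod 1271)
6^512 ≡ 428^2 = 183184 ≡ 160 (mod 1271)
635 = 512 + 64 + 32 + 16 + 8 + 2 + 1 in binary powers of 2.
So 6^635 ≡ 160 · 180 · 160 · 428 · 625 · 36 · 6 ≡ 243 (mod 1271).
Squaring chain: 243; never reaches −1, so base 6 is a Miller–Rabin witness that 1271 is composite.

243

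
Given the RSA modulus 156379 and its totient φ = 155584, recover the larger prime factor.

443

φ(n) = (p−1)(q−1) = n − (p+q) + 1, so p + q = 156379 − 155584 + 1 = 796.
p and q are the roots of t² − 796t + 156379 = 0.
Discriminant: 796² − 4·156379 = 633616 − 625516 = 8100; √8100 = 90.
q = (796 − 90)/2 = 353, p = (796 + 90)/2 = 443.
Check: 353 · 443 = 156379.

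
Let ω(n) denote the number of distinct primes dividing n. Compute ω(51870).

51870 = 2 · 25935
25935 = 3 · 8645
8645 = 5 · 1729
1729 = 7 · 247
247 = 13 · 19
51870 = 2 · 3 · 5 · 7 · 13 · 19, which has 6 distinct prime factors.

6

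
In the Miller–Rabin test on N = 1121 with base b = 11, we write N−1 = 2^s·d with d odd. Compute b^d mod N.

1121 − 1 = 1120 = 2^5 · 35, so d = 35.
11^1 ≡ 11 (mod 1121)
11^2 ≡ 11^2 = 121 ≡ 121 (mod 1121)
11^4 ≡ 121^2 = 14641 ≡ 68 (mod 1121)
11^8 ≡ 68^2 = 4624 ≡ 140 (mod 1121)
11^16 ≡ 140^2 = 19600 ≡ 543 (mod 1121)
11^32 ≡ 543^2 = 294849 ≡ 26 (mod 1121)
35 = 32 + 2 + 1 in binary powers of 2.
So 11^35 ≡ 26 · 121 · 11 ≡ 976 (mod 1121).
Squaring chain: 976 → 847 → 1090 → 961 → 938; never reaches −1, so base 11 is a Miller–Rabin witness that 1121 is composite.

976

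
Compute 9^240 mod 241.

9^1 ≡ 9 (mod 241)
9^2 ≡ 9^2 = 81 ≡ 81 (mod 241)
9^4 ≡ 81^2 = 6561 ≡ 54 (mod 241)
9^8 ≡ 54^2 = 2916 ≡ 24 (mod 241)
9^16 ≡ 24^2 = 576 ≡ 94 (mod 241)
9^32 ≡ 94^2 = 8836 ≡ 160 (mod 241)
9^64 ≡ 160^2 = 25600 ≡ 54 (mod 241)
9^128 ≡ 54^2 = 2916 ≡ 24 (mod 241)
240 = 128 + 64 + 32 + 16 in binary powers of 2.
So 9^240 ≡ 24 · 54 · 160 · 94 ≡ 1 (mod 241).
Since the result is 1, base 9 gives no evidence that 241 is composite.

1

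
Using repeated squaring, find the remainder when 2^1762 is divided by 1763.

2^1 ≡ 2 (mod 1763)
2^2 ≡ 2^2 = 4 ≡ 4 (mod 1763)
2^4 ≡ 4^2 = 16 ≡ 16 (mod 1763)
2^8 ≡ 16^2 = 256 ≡ 256 (mod 1763)
2^16 ≡ 256^2 = 65536 ≡ 305 (mod 1763)
2^32 ≡ 305^2 = 93025 ≡ 1349 (mod 1763)
2^64 ≡ 1349^2 = 1819801 ≡ 385 (mod 1763)
2^128 ≡ 385^2 = 148225 ≡ 133 (mod 1763)
2^256 ≡ 133^2 = 17689 ≡ 59 (mod 1763)
2^512 ≡ 59^2 = 3481 ≡ 1718 (mod 1763)
2^1024 ≡ 1718^2 = 2951524 ≡ 262 (mod 1763)
1762 = 1024 + 512 + 128 + 64 + 32 + 2 in binary powers of 2.
So 2^1762 ≡ 262 · 1718 · 133 · 385 · 1349 · 4 ≡ 742 (mod 1763).
Since 742 ≠ 1, base 2 is a Fermat witness: 1763 is composite.

742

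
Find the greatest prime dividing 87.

87 = 3 · 29
29 is prime.
So 87 = 3 · 29; the largest prime factor is 29.

29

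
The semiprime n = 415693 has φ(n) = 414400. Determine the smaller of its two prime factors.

φ(n) = (p−1)(q−1) = n − (p+q) + 1, so p + q = 415693 − 414400 + 1 = 1294.
p and q are the roots of t² − 1294t + 415693 = 0.
Discriminant: 1294² − 4·415693 = 1674436 − 1662772 = 11664; √11664 = 108.
q = (1294 − 108)/2 = 593, p = (1294 + 108)/2 = 701.
Check: 593 · 701 = 415693.

593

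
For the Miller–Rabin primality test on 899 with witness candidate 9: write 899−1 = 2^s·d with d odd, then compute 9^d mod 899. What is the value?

38

899 − 1 = 898 = 2^1 · 449, so d = 449.
9^1 ≡ 9 (mod 899)
9^2 ≡ 9^2 = 81 ≡ 81 (mod 899)
9^4 ≡ 81^2 = 6561 ≡ 268 (mod 899)
9^8 ≡ 268^2 = 71824 ≡ 803 (mod 899)
9^16 ≡ 803^2 = 644809 ≡ 226 (mod 899)
9^32 ≡ 226^2 = 51076 ≡ 732 (mod 899)
9^64 ≡ 732^2 = 535824 ≡ 20 (mod 899)
9^128 ≡ 20^2 = 400 ≡ 400 (mod 899)
9^256 ≡ 400^2 = 160000 ≡ 877 (mod 899)
449 = 256 + 128 + 64 + 1 in binary powers of 2.
So 9^449 ≡ 877 · 400 · 20 · 9 ≡ 38 (mod 899).
Squaring chain: 38; never reaches −1, so base 9 is a Miller–Rabin witness that 899 is composite.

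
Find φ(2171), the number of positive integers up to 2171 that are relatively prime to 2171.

Factor: 2171 = 13 · 167.
φ(2171) = (13−1) · (167−1) = 12 · 166 = 1992.

1992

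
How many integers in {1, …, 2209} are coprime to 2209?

2162

Factor: 2209 = 47^2.
φ(2209) = 47^1·(47−1) = 2162.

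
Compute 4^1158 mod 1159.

790

4^1 ≡ 4 (mod 1159)
4^2 ≡ 4^2 = 16 ≡ 16 (mod 1159)
4^4 ≡ 16^2 = 256 ≡ 256 (mod 1159)
4^8 ≡ 256^2 = 65536 ≡ 632 (mod 1159)
4^16 ≡ 632^2 = 399424 ≡ 728 (mod 1159)
4^32 ≡ 728^2 = 529984 ≡ 321 (mod 1159)
4^64 ≡ 321^2 = 103041 ≡ 1049 (mod 1159)
4^128 ≡ 1049^2 = 1100401 ≡ 510 (mod 1159)
4^256 ≡ 510^2 = 260100 ≡ 484 (mod 1159)
4^512 ≡ 484^2 = 234256 ≡ 138 (mod 1159)
4^1024 ≡ 138^2 = 19044 ≡ 500 (mod 1159)
1158 = 1024 + 128 + 4 + 2 in binary powers of 2.
So 4^1158 ≡ 500 · 510 · 256 · 16 ≡ 790 (mod 1159).
Since 790 ≠ 1, base 4 is a Fermat witness: 1159 is composite.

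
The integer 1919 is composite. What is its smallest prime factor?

1919 is odd.
Digit sum 20, not divisible by 3.
Ends in 9: not divisible by 5.
7: 1919 = 7·274 + 1
11: 1919 = 11·174 + 5
13: 1919 = 13·147 + 8
17: 1919 = 17·112 + 15
19: 1919 = 19·101

19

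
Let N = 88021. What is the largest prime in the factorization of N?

88021 = 23 · 3827
3827 = 43 · 89
89 is prime.
So 88021 = 23 · 43 · 89; the largest prime factor is 89.

89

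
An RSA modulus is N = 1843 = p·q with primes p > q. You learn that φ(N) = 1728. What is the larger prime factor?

φ(n) = (p−1)(q−1) = n − (p+q) + 1, so p + q = 1843 − 1728 + 1 = 116.
p and q are the roots of t² − 116t + 1843 = 0.
Discriminant: 116² − 4·1843 = 13456 − 7372 = 6084; √6084 = 78.
q = (116 − 78)/2 = 19, p = (116 + 78)/2 = 97.
Check: 19 · 97 = 1843.

97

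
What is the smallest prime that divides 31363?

31363 is odd.
Digit sum 16, not divisible by 3.
Ends in 3: not divisible by 5.
7: 31363 = 7·4480 + 3
11: 31363 = 11·2851 + 2
13: 31363 = 13·2412 + 7
17: 31363 = 17·1844 + 15
19: 31363 = 19·1650 + 13
23: 31363 = 23·1363 + 14
29: 31363 = 29·1081 + 14
31: 31363 = 31·1011 + 22
37: 31363 = 37·847 + 24
41: 31363 = 41·764 + 39
43: 31363 = 43·729 + 16
47: 31363 = 47·667 + 14
53: 31363 = 53·591 + 40
59: 31363 = 59·531 + 34
61: 31363 = 61·514 + 9
67: 31363 = 67·468 + 7
71: 31363 = 71·441 + 52
73: 31363 = 73·429 + 46
79: 31363 = 79·397

79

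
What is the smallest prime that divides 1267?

7

1267 is odd.
Digit sum 16, not divisible by 3.
Ends in 7: not divisible by 5.
7: 1267 = 7·181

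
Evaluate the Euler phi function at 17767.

Factor: 17767 = 109 · 163.
φ(17767) = (109−1) · (163−1) = 108 · 162 = 17496.

17496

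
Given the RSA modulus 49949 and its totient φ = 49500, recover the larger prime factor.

251

φ(n) = (p−1)(q−1) = n − (p+q) + 1, so p + q = 49949 − 49500 + 1 = 450.
p and q are the roots of t² − 450t + 49949 = 0.
Discriminant: 450² − 4·49949 = 202500 − 199796 = 2704; √2704 = 52.
q = (450 − 52)/2 = 199, p = (450 + 52)/2 = 251.
Check: 199 · 251 = 49949.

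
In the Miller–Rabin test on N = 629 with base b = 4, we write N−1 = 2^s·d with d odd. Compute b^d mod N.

629 − 1 = 628 = 2^2 · 157, so d = 157.
4^1 ≡ 4 (mod 629)
4^2 ≡ 4^2 = 16 ≡ 16 (mod 629)
4^4 ≡ 16^2 = 256 ≡ 256 (mod 629)
4^8 ≡ 256^2 = 65536 ≡ 120 (mod 629)
4^16 ≡ 120^2 = 14400 ≡ 562 (mod 629)
4^32 ≡ 562^2 = 315844 ≡ 86 (mod 629)
4^64 ≡ 86^2 = 7396 ≡ 477 (mod 629)
4^128 ≡ 477^2 = 227529 ≡ 460 (mod 629)
157 = 128 + 16 + 8 + 4 + 1 in binary powers of 2.
So 4^157 ≡ 460 · 562 · 120 · 256 · 4 ≡ 225 (mod 629).
Squaring chain: 225 → 305; never reaches −1, so base 4 is a Miller–Rabin witness that 629 is composite.

225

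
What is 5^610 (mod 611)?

5^1 ≡ 5 (mod 611)
5^2 ≡ 5^2 = 25 ≡ 25 (mod 611)
5^4 ≡ 25^2 = 625 ≡ 14 (mod 611)
5^8 ≡ 14^2 = 196 ≡ 196 (mod 611)
5^16 ≡ 196^2 = 38416 ≡ 534 (mod 611)
5^32 ≡ 534^2 = 285156 ≡ 430 (mod 611)
5^64 ≡ 430^2 = 184900 ≡ 378 (mod 611)
5^128 ≡ 378^2 = 142884 ≡ 521 (mod 611)
5^256 ≡ 521^2 = 271441 ≡ 157 (mod 611)
5^512 ≡ 157^2 = 24649 ≡ 209 (mod 611)
610 = 512 + 64 + 32 + 2 in binary powers of 2.
So 5^610 ≡ 209 · 378 · 430 · 25 ≡ 441 (mod 611).
Since 441 ≠ 1, base 5 is a Fermat witness: 611 is composite.

441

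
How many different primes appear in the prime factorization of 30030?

6

30030 = 2 · 15015
15015 = 3 · 5005
5005 = 5 · 1001
1001 = 7 · 143
143 = 11 · 13
30030 = 2 · 3 · 5 · 7 · 11 · 13, which has 6 distinct prime factors.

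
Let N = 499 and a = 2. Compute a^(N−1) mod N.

2^1 ≡ 2 (mod 499)
2^2 ≡ 2^2 = 4 ≡ 4 (mod 499)
2^4 ≡ 4^2 = 16 ≡ 16 (mod 499)
2^8 ≡ 16^2 = 256 ≡ 256 (mod 499)
2^16 ≡ 256^2 = 65536 ≡ 167 (mod 499)
2^32 ≡ 167^2 = 27889 ≡ 444 (mod 499)
2^64 ≡ 444^2 = 197136 ≡ 31 (mod 499)
2^128 ≡ 31^2 = 961 ≡ 462 (mod 499)
2^256 ≡ 462^2 = 213444 ≡ 371 (mod 499)
498 = 256 + 128 + 64 + 32 + 16 + 2 in binary powers of 2.
So 2^498 ≡ 371 · 462 · 31 · 444 · 167 · 4 ≡ 1 (mod 499).
Since the result is 1, base 2 gives no evidence that 499 is composite.

1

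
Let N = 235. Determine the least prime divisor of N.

5

235 is odd.
Digit sum 10, not divisible by 3.
Ends in 5: divisible by 5.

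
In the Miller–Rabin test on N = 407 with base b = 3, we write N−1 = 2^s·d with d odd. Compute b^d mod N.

407 − 1 = 406 = 2^1 · 203, so d = 203.
3^1 ≡ 3 (mod 407)
3^2 ≡ 3^2 = 9 ≡ 9 (mod 407)
3^4 ≡ 9^2 = 81 ≡ 81 (mod 407)
3^8 ≡ 81^2 = 6561 ≡ 49 (mod 407)
3^16 ≡ 49^2 = 2401 ≡ 366 (mod 407)
3^32 ≡ 366^2 = 133956 ≡ 53 (mod 407)
3^64 ≡ 53^2 = 2809 ≡ 367 (mod 407)
3^128 ≡ 367^2 = 134689 ≡ 379 (mod 407)
203 = 128 + 64 + 8 + 2 + 1 in binary powers of 2.
So 3^203 ≡ 379 · 367 · 49 · 9 · 3 ≡ 280 (mod 407).
Squaring chain: 280; never reaches −1, so base 3 is a Miller–Rabin witness that 407 is composite.

280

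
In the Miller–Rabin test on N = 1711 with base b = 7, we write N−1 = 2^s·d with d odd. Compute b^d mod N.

1711 − 1 = 1710 = 2^1 · 855, so d = 855.
7^1 ≡ 7 (mod 1711)
7^2 ≡ 7^2 = 49 ≡ 49 (mod 1711)
7^4 ≡ 49^2 = 2401 ≡ 690 (mod 1711)
7^8 ≡ 690^2 = 476100 ≡ 442 (mod 1711)
7^16 ≡ 442^2 = 195364 ≡ 310 (mod 1711)
7^32 ≡ 310^2 = 96100 ≡ 284 (mod 1711)
7^64 ≡ 284^2 = 80656 ≡ 239 (mod 1711)
7^128 ≡ 239^2 = 57121 ≡ 658 (mod 1711)
7^256 ≡ 658^2 = 432964 ≡ 81 (mod 1711)
7^512 ≡ 81^2 = 6561 ≡ 1428 (mod 1711)
855 = 512 + 256 + 64 + 16 + 4 + 2 + 1 in binary powers of 2.
So 7^855 ≡ 1428 · 81 · 239 · 310 · 690 · 49 · 7 ≡ 500 (mod 1711).
Squaring chain: 500; never reaches −1, so base 7 is a Miller–Rabin witness that 1711 is composite.

500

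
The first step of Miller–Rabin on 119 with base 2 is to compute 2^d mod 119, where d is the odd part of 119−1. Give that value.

119 − 1 = 118 = 2^1 · 59, so d = 59.
2^1 ≡ 2 (mod 119)
2^2 ≡ 2^2 = 4 ≡ 4 (mod 119)
2^4 ≡ 4^2 = 16 ≡ 16 (mod 119)
2^8 ≡ 16^2 = 256 ≡ 18 (mod 119)
2^16 ≡ 18^2 = 324 ≡ 86 (mod 119)
2^32 ≡ 86^2 = 7396 ≡ 18 (mod 119)
59 = 32 + 16 + 8 + 2 + 1 in binary powers of 2.
So 2^59 ≡ 18 · 86 · 18 · 4 · 2 ≡ 25 (mod 119).
Squaring chain: 25; never reaches −1, so base 2 is a Miller–Rabin witness that 119 is composite.

25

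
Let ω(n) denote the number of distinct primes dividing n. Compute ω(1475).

1475 = 5^2 · 59
1475 = 5^2 · 59, which has 2 distinct prime factors.

2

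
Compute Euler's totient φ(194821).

174240

Factor: 194821 = 11 · 89 · 199.
φ(194821) = (11−1) · (89−1) · (199−1) = 10 · 88 · 198 = 174240.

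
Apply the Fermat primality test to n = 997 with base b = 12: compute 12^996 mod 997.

1

12^1 ≡ 12 (mod 997)
12^2 ≡ 12^2 = 144 ≡ 144 (mod 997)
12^4 ≡ 144^2 = 20736 ≡ 796 (mod 997)
12^8 ≡ 796^2 = 633616 ≡ 521 (mod 997)
12^16 ≡ 521^2 = 271441 ≡ 257 (mod 997)
12^32 ≡ 257^2 = 66049 ≡ 247 (mod 997)
12^64 ≡ 247^2 = 61009 ≡ 192 (mod 997)
12^128 ≡ 192^2 = 36864 ≡ 972 (mod 997)
12^256 ≡ 972^2 = 944784 ≡ 625 (mod 997)
12^512 ≡ 625^2 = 390625 ≡ 798 (mod 997)
996 = 512 + 256 + 128 + 64 + 32 + 4 in binary powers of 2.
So 12^996 ≡ 798 · 625 · 972 · 192 · 247 · 796 ≡ 1 (mod 997).
Since the result is 1, base 12 gives no evidence that 997 is composite.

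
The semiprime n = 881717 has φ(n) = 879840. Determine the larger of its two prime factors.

φ(n) = (p−1)(q−1) = n − (p+q) + 1, so p + q = 881717 − 879840 + 1 = 1878.
p and q are the roots of t² − 1878t + 881717 = 0.
Discriminant: 1878² − 4·881717 = 3526884 − 3526868 = 16; √16 = 4.
q = (1878 − 4)/2 = 937, p = (1878 + 4)/2 = 941.
Check: 937 · 941 = 881717.

941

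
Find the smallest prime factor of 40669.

40669 is odd.
Digit sum 25, not divisible by 3.
Ends in 9: not divisible by 5.
7: 40669 = 7·5809 + 6
11: 40669 = 11·3697 + 2
13: 40669 = 13·3128 + 5
17: 40669 = 17·2392 + 5
19: 40669 = 19·2140 + 9
23: 40669 = 23·1768 + 5
29: 40669 = 29·1402 + 11
31: 40669 = 31·1311 + 28
37: 40669 = 37·1099 + 6
41: 40669 = 41·991 + 38
43: 40669 = 43·945 + 34
47: 40669 = 47·865 + 14
53: 40669 = 53·767 + 18
59: 40669 = 59·689 + 18
61: 40669 = 61·666 + 43
67: 40669 = 67·607

67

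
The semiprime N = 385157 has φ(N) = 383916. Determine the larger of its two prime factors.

643

φ(n) = (p−1)(q−1) = n − (p+q) + 1, so p + q = 385157 − 383916 + 1 = 1242.
p and q are the roots of t² − 1242t + 385157 = 0.
Discriminant: 1242² − 4·385157 = 1542564 − 1540628 = 1936; √1936 = 44.
q = (1242 − 44)/2 = 599, p = (1242 + 44)/2 = 643.
Check: 599 · 643 = 385157.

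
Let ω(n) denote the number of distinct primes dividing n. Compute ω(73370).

5

73370 = 2 · 36685
36685 = 5 · 7337
7337 = 11 · 667
667 = 23 · 29
73370 = 2 · 5 · 11 · 23 · 29, which has 5 distinct prime factors.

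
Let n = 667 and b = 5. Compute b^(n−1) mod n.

5^1 ≡ 5 (mod 667)
5^2 ≡ 5^2 = 25 ≡ 25 (mod 667)
5^4 ≡ 25^2 = 625 ≡ 625 (mod 667)
5^8 ≡ 625^2 = 390625 ≡ 430 (mod 667)
5^16 ≡ 430^2 = 184900 ≡ 141 (mod 667)
5^32 ≡ 141^2 = 19881 ≡ 538 (mod 667)
5^64 ≡ 538^2 = 289444 ≡ 633 (mod 667)
5^128 ≡ 633^2 = 400689 ≡ 489 (mod 667)
5^256 ≡ 489^2 = 239121 ≡ 335 (mod 667)
5^512 ≡ 335^2 = 112225 ≡ 169 (mod 667)
666 = 512 + 128 + 16 + 8 + 2 in binary powers of 2.
So 5^666 ≡ 169 · 489 · 141 · 430 · 25 ≡ 169 (mod 667).
Since 169 ≠ 1, base 5 is a Fermat witness: 667 is composite.

169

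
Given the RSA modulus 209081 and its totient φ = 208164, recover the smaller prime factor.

φ(n) = (p−1)(q−1) = n − (p+q) + 1, so p + q = 209081 − 208164 + 1 = 918.
p and q are the roots of t² − 918t + 209081 = 0.
Discriminant: 918² − 4·209081 = 842724 − 836324 = 6400; √6400 = 80.
q = (918 − 80)/2 = 419, p = (918 + 80)/2 = 499.
Check: 419 · 499 = 209081.

419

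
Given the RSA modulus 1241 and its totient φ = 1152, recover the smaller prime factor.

φ(n) = (p−1)(q−1) = n − (p+q) + 1, so p + q = 1241 − 1152 + 1 = 90.
p and q are the roots of t² − 90t + 1241 = 0.
Discriminant: 90² − 4·1241 = 8100 − 4964 = 3136; √3136 = 56.
q = (90 − 56)/2 = 17, p = (90 + 56)/2 = 73.
Check: 17 · 73 = 1241.

17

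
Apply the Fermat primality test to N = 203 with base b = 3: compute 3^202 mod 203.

3^1 ≡ 3 (mod 203)
3^2 ≡ 3^2 = 9 ≡ 9 (mod 203)
3^4 ≡ 9^2 = 81 ≡ 81 (mod 203)
3^8 ≡ 81^2 = 6561 ≡ 65 (mod 203)
3^16 ≡ 65^2 = 4225 ≡ 165 (mod 203)
3^32 ≡ 165^2 = 27225 ≡ 23 (mod 203)
3^64 ≡ 23^2 = 529 ≡ 123 (mod 203)
3^128 ≡ 123^2 = 15129 ≡ 107 (mod 203)
202 = 128 + 64 + 8 + 2 in binary powers of 2.
So 3^202 ≡ 107 · 123 · 65 · 9 ≡ 4 (mod 203).
Since 4 ≠ 1, base 3 is a Fermat witness: 203 is composite.

4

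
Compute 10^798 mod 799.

212

10^1 ≡ 10 (mod 799)
10^2 ≡ 10^2 = 100 ≡ 100 (mod 799)
10^4 ≡ 100^2 = 10000 ≡ 412 (mod 799)
10^8 ≡ 412^2 = 169744 ≡ 356 (mod 799)
10^16 ≡ 356^2 = 126736 ≡ 494 (mod 799)
10^32 ≡ 494^2 = 244036 ≡ 341 (mod 799)
10^64 ≡ 341^2 = 116281 ≡ 426 (mod 799)
10^128 ≡ 426^2 = 181476 ≡ 103 (mod 799)
10^256 ≡ 103^2 = 10609 ≡ 222 (mod 799)
10^512 ≡ 222^2 = 49284 ≡ 545 (mod 799)
798 = 512 + 256 + 16 + 8 + 4 + 2 in binary powers of 2.
So 10^798 ≡ 545 · 222 · 494 · 356 · 412 · 100 ≡ 212 (mod 799).
Since 212 ≠ 1, base 10 is a Fermat witness: 799 is composite.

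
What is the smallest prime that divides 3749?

23

3749 is odd.
Digit sum 23, not divisible by 3.
Ends in 9: not divisible by 5.
7: 3749 = 7·535 + 4
11: 3749 = 11·340 + 9
13: 3749 = 13·288 + 5
17: 3749 = 17·220 + 9
19: 3749 = 19·197 + 6
23: 3749 = 23·163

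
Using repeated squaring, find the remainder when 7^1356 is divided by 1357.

163

7^1 ≡ 7 (mod 1357)
7^2 ≡ 7^2 = 49 ≡ 49 (mod 1357)
7^4 ≡ 49^2 = 2401 ≡ 1044 (mod 1357)
7^8 ≡ 1044^2 = 1089936 ≡ 265 (mod 1357)
7^16 ≡ 265^2 = 70225 ≡ 1018 (mod 1357)
7^32 ≡ 1018^2 = 1036324 ≡ 933 (mod 1357)
7^64 ≡ 933^2 = 870489 ≡ 652 (mod 1357)
7^128 ≡ 652^2 = 425104 ≡ 363 (mod 1357)
7^256 ≡ 363^2 = 131769 ≡ 140 (mod 1357)
7^512 ≡ 140^2 = 19600 ≡ 602 (mod 1357)
7^1024 ≡ 602^2 = 362404 ≡ 85 (mod 1357)
1356 = 1024 + 256 + 64 + 8 + 4 in binary powers of 2.
So 7^1356 ≡ 85 · 140 · 652 · 265 · 1044 ≡ 163 (mod 1357).
Since 163 ≠ 1, base 7 is a Fermat witness: 1357 is composite.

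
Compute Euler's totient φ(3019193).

2954800

Factor: 3019193 = 101 · 167 · 179.
φ(3019193) = (101−1) · (167−1) · (179−1) = 100 · 166 · 178 = 2954800.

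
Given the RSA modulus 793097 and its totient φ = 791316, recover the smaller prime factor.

φ(n) = (p−1)(q−1) = n − (p+q) + 1, so p + q = 793097 − 791316 + 1 = 1782.
p and q are the roots of t² − 1782t + 793097 = 0.
Discriminant: 1782² − 4·793097 = 3175524 − 3172388 = 3136; √3136 = 56.
q = (1782 − 56)/2 = 863, p = (1782 + 56)/2 = 919.
Check: 863 · 919 = 793097.

863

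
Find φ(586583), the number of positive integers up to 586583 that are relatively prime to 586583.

Factor: 586583 = 29 · 113 · 179.
φ(586583) = (29−1) · (113−1) · (179−1) = 28 · 112 · 178 = 558208.

558208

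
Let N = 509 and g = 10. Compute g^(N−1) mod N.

10^1 ≡ 10 (mod 509)
10^2 ≡ 10^2 = 100 ≡ 100 (mod 509)
10^4 ≡ 100^2 = 10000 ≡ 329 (mod 509)
10^8 ≡ 329^2 = 108241 ≡ 333 (mod 509)
10^16 ≡ 333^2 = 110889 ≡ 436 (mod 509)
10^32 ≡ 436^2 = 190096 ≡ 239 (mod 509)
10^64 ≡ 239^2 = 57121 ≡ 113 (mod 509)
10^128 ≡ 113^2 = 12769 ≡ 44 (mod 509)
10^256 ≡ 44^2 = 1936 ≡ 409 (mod 509)
508 = 256 + 128 + 64 + 32 + 16 + 8 + 4 in binary powers of 2.
So 10^508 ≡ 409 · 44 · 113 · 239 · 436 · 333 · 329 ≡ 1 (mod 509).
Since the result is 1, base 10 gives no evidence that 509 is composite.

1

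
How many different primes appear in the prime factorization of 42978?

5

42978 = 2 · 21489
21489 = 3 · 7163
7163 = 13 · 551
551 = 19 · 29
42978 = 2 · 3 · 13 · 19 · 29, which has 5 distinct prime factors.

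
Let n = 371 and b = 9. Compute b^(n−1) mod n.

275

9^1 ≡ 9 (mod 371)
9^2 ≡ 9^2 = 81 ≡ 81 (mod 371)
9^4 ≡ 81^2 = 6561 ≡ 254 (mod 371)
9^8 ≡ 254^2 = 64516 ≡ 333 (mod 371)
9^16 ≡ 333^2 = 110889 ≡ 331 (mod 371)
9^32 ≡ 331^2 = 109561 ≡ 116 (mod 371)
9^64 ≡ 116^2 = 13456 ≡ 100 (mod 371)
9^128 ≡ 100^2 = 10000 ≡ 354 (mod 371)
9^256 ≡ 354^2 = 125316 ≡ 289 (mod 371)
370 = 256 + 64 + 32 + 16 + 2 in binary powers of 2.
So 9^370 ≡ 289 · 100 · 116 · 331 · 81 ≡ 275 (mod 371).
Since 275 ≠ 1, base 9 is a Fermat witness: 371 is composite.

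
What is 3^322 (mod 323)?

264

3^1 ≡ 3 (mod 323)
3^2 ≡ 3^2 = 9 ≡ 9 (mod 323)
3^4 ≡ 9^2 = 81 ≡ 81 (mod 323)
3^8 ≡ 81^2 = 6561 ≡ 101 (mod 323)
3^16 ≡ 101^2 = 10201 ≡ 188 (mod 323)
3^32 ≡ 188^2 = 35344 ≡ 137 (mod 323)
3^64 ≡ 137^2 = 18769 ≡ 35 (mod 323)
3^128 ≡ 35^2 = 1225 ≡ 256 (mod 323)
3^256 ≡ 256^2 = 65536 ≡ 290 (mod 323)
322 = 256 + 64 + 2 in binary powers of 2.
So 3^322 ≡ 290 · 35 · 9 ≡ 264 (mod 323).
Since 264 ≠ 1, base 3 is a Fermat witness: 323 is composite.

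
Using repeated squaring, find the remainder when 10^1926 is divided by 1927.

10^1 ≡ 10 (mod 1927)
10^2 ≡ 10^2 = 100 ≡ 100 (mod 1927)
10^4 ≡ 100^2 = 10000 ≡ 365 (mod 1927)
10^8 ≡ 365^2 = 133225 ≡ 262 (mod 1927)
10^16 ≡ 262^2 = 68644 ≡ 1199 (mod 1927)
10^32 ≡ 1199^2 = 1437601 ≡ 59 (mod 1927)
10^64 ≡ 59^2 = 3481 ≡ 1554 (mod 1927)
10^128 ≡ 1554^2 = 2414916 ≡ 385 (mod 1927)
10^256 ≡ 385^2 = 148225 ≡ 1773 (mod 1927)
10^512 ≡ 1773^2 = 3143529 ≡ 592 (mod 1927)
10^1024 ≡ 592^2 = 350464 ≡ 1677 (mod 1927)
1926 = 1024 + 512 + 256 + 128 + 4 + 2 in binary powers of 2.
So 10^1926 ≡ 1677 · 592 · 1773 · 385 · 365 · 100 ≡ 1076 (mod 1927).
Since 1076 ≠ 1, base 10 is a Fermat witness: 1927 is composite.

1076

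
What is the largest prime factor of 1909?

1909 = 23 · 83
83 is prime.
So 1909 = 23 · 83; the largest prime factor is 83.

83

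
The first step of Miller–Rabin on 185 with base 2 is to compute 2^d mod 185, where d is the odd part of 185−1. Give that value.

153

185 − 1 = 184 = 2^3 · 23, so d = 23.
2^1 ≡ 2 (mod 185)
2^2 ≡ 2^2 = 4 ≡ 4 (mod 185)
2^4 ≡ 4^2 = 16 ≡ 16 (mod 185)
2^8 ≡ 16^2 = 256 ≡ 71 (mod 185)
2^16 ≡ 71^2 = 5041 ≡ 46 (mod 185)
23 = 16 + 4 + 2 + 1 in binary powers of 2.
So 2^23 ≡ 46 · 16 · 4 · 2 ≡ 153 (mod 185).
Squaring chain: 153 → 99 → 181; never reaches −1, so base 2 is a Miller–Rabin witness that 185 is composite.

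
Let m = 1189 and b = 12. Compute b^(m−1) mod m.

12^1 ≡ 12 (mod 1189)
12^2 ≡ 12^2 = 144 ≡ 144 (mod 1189)
12^4 ≡ 144^2 = 20736 ≡ 523 (mod 1189)
12^8 ≡ 523^2 = 273529 ≡ 59 (mod 1189)
12^16 ≡ 59^2 = 3481 ≡ 1103 (mod 1189)
12^32 ≡ 1103^2 = 1216609 ≡ 262 (mod 1189)
12^64 ≡ 262^2 = 68644 ≡ 871 (mod 1189)
12^128 ≡ 871^2 = 758641 ≡ 59 (mod 1189)
12^256 ≡ 59^2 = 3481 ≡ 1103 (mod 1189)
12^512 ≡ 1103^2 = 1216609 ≡ 262 (mod 1189)
12^1024 ≡ 262^2 = 68644 ≡ 871 (mod 1189)
1188 = 1024 + 128 + 32 + 4 in binary powers of 2.
So 12^1188 ≡ 871 · 59 · 262 · 523 ≡ 146 (mod 1189).
Since 146 ≠ 1, base 12 is a Fermat witness: 1189 is composite.

146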